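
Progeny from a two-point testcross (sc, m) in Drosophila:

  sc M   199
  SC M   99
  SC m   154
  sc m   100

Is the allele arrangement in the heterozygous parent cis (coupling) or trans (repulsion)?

The two most frequent classes are SC m (154) and sc M (199); these are the parental (non-recombinant) types.
So the F1 carried SC m on one chromosome and sc M on the other — the recessive alleles are on opposite chromosomes (trans / repulsion).

trans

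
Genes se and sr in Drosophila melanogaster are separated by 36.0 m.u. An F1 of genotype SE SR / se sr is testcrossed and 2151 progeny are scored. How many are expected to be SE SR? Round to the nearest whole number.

688

A map distance of 36.0 m.u. corresponds to a recombination frequency of 0.360.
The F1 is SE SR / se sr, so SE SR is a parental gamete class with expected frequency (1 − r)/2 = 0.640/2 = 0.3200.
Expected number = 0.3200 × 2151 = 688.32 ≈ 688.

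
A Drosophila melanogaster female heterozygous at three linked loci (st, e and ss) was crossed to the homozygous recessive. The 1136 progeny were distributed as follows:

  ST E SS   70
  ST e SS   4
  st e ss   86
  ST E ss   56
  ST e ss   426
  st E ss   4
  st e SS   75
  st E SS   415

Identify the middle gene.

ss

The two most frequent reciprocal classes, ST e ss and st E SS, are the parental types, so the F1 was ST e ss / st E SS.
The two rarest classes, ST e SS and st E ss, are the double crossovers. Comparing them with the parentals, only the ss allele has switched, so ss is the middle locus and the order is st – ss – e.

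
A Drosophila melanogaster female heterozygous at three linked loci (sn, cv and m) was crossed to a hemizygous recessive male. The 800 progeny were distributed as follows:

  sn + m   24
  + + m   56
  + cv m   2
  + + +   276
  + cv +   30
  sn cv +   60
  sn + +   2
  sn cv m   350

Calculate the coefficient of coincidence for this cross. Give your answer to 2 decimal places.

0.46

The two most frequent reciprocal classes, + + + and sn cv m, are the parental types, so the F1 was + + + / sn cv m.
The two rarest classes, sn + + and + cv m, are the double crossovers. Comparing them with the parentals, only the sn allele has switched, so sn is the middle locus and the order is m – sn – cv.
m–sn: (116 + 4)/800 = 0.1500; sn–cv: (54 + 4)/800 = 0.0725.
Expected DCO frequency = 0.1500 × 0.0725 ≈ 0.01087; observed = 4/800 ≈ 0.00500.
Coefficient of coincidence = 0.00500/0.01087 ≈ 0.46.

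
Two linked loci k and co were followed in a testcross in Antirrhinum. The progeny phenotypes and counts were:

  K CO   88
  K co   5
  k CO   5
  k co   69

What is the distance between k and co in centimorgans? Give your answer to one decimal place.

The two most frequent classes, K CO (88) and k co (69), are the parental types, so the F1 was K CO / k co.
The recombinant classes are K co and k CO: 5 + 5 = 10.
Recombination frequency = 10/167 = 0.0599 ≈ 6.0%, i.e. 6.0 centimorgans.

6.0 centimorgans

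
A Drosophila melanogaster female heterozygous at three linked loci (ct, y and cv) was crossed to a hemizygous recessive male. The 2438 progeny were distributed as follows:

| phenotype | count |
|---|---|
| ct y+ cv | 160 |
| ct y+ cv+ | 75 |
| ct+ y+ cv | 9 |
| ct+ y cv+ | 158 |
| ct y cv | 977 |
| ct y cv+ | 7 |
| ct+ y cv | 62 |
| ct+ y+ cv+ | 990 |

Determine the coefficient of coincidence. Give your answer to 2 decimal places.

The two most frequent reciprocal classes, ct y cv and ct+ y+ cv+, are the parental types, so the F1 was ct y cv / ct+ y+ cv+.
The two rarest classes, ct y cv+ and ct+ y+ cv, are the double crossovers. Comparing them with the parentals, only the cv allele has switched, so cv is the middle locus and the order is y – cv – ct.
y–cv: (318 + 16)/2438 = 0.1370; cv–ct: (137 + 16)/2438 = 0.0628.
Expected DCO frequency = 0.1370 × 0.0628 ≈ 0.00860; observed = 16/2438 ≈ 0.00656.
Coefficient of coincidence = 0.00656/0.00860 ≈ 0.76.

0.76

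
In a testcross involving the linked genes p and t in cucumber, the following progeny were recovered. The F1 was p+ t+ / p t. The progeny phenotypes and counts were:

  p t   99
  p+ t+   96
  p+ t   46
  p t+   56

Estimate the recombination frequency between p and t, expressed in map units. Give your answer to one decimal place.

34.3 map units

The recombinant classes are p+ t and p t+: 46 + 56 = 102.
Recombination frequency = 102/297 = 0.3434 ≈ 34.3%, i.e. 34.3 map units.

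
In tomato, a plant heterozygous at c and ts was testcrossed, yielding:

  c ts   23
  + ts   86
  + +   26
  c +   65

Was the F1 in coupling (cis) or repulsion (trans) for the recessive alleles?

trans

The two most frequent classes are + ts (86) and c + (65); these are the parental (non-recombinant) types.
So the F1 carried + ts on one chromosome and c + on the other — the recessive alleles are on opposite chromosomes (trans / repulsion).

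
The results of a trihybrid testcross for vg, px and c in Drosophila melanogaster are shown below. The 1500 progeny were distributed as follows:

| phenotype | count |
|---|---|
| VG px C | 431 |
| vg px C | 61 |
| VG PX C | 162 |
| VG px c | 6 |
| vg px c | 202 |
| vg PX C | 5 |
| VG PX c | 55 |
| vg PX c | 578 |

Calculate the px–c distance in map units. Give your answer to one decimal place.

The two most frequent reciprocal classes, vg PX c and VG px C, are the parental types, so the F1 was vg PX c / VG px C.
The two rarest classes, vg PX C and VG px c, are the double crossovers. Comparing them with the parentals, only the c allele has switched, so c is the middle locus and the order is vg – c – px.
Crossovers in the c–px interval produce the single-crossover classes vg px c and VG PX C (202 + 162 = 364) plus the double crossovers (11).
RF(c–px) = (364 + 11) / 1500 = 375/1500 = 0.2500 → 25.0 map units.

25.0 map units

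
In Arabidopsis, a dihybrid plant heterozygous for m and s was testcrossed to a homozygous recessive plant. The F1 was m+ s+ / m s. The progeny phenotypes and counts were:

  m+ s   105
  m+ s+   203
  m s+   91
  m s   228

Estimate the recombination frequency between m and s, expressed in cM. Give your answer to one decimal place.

The recombinant classes are m+ s and m s+: 105 + 91 = 196.
Recombination frequency = 196/627 = 0.3126 ≈ 31.3%, i.e. 31.3 cM.

31.3 cM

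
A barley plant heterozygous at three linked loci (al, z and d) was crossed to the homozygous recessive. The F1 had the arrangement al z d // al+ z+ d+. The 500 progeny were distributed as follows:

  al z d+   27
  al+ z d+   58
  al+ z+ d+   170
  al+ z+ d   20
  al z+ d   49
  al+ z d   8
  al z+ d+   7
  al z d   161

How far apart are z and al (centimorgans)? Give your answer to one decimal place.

The two rarest classes, al+ z d and al z+ d+, are the double crossovers. Comparing them with the parentals, only the al allele has switched, so al is the middle locus and the order is d – al – z.
Crossovers in the al–z interval produce the single-crossover classes al z+ d and al+ z d+ (49 + 58 = 107) plus the double crossovers (15).
RF(al–z) = (107 + 15) / 500 = 122/500 = 0.2440 → 24.4 centimorgans.

24.4 centimorgans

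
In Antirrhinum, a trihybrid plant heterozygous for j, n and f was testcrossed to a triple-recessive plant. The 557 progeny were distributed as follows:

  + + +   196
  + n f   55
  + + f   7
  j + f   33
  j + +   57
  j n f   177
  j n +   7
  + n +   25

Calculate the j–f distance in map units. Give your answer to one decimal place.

The two most frequent reciprocal classes, j n f and + + +, are the parental types, so the F1 was j n f / + + +.
The two rarest classes, j n + and + + f, are the double crossovers. Comparing them with the parentals, only the f allele has switched, so f is the middle locus and the order is j – f – n.
Crossovers in the j–f interval produce the single-crossover classes + n f and j + + (55 + 57 = 112) plus the double crossovers (14).
RF(j–f) = (112 + 14) / 557 = 126/557 = 0.2262 → 22.6 map units.

22.6 map units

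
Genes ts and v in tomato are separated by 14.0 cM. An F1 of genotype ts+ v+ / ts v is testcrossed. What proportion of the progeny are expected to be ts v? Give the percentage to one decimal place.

43.0%

A map distance of 14.0 cM corresponds to a recombination frequency of 0.140.
The F1 is ts+ v+ / ts v, so ts v is a parental gamete class with expected frequency (1 − r)/2 = 0.860/2 = 0.4300.
That is 0.4300 = 43.0% of the progeny.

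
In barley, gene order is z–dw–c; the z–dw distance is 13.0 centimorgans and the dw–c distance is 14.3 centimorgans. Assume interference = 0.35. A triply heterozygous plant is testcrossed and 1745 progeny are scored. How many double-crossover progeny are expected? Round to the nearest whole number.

21

Map distances give recombination frequencies of 0.130 and 0.143 for the two intervals.
With interference 0.35 (so coincidence = 0.65), expected double-crossover frequency = 0.130 × 0.143 × 0.65 = 0.01208.
Expected number = 0.01208 × 1745 = 21.09 ≈ 21.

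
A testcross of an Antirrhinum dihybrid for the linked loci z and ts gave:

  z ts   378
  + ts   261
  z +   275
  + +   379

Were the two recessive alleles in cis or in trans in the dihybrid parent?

The two most frequent classes are + + (379) and z ts (378); these are the parental (non-recombinant) types.
So the F1 carried + + on one chromosome and z ts on the other — the recessive alleles are on the same chromosome (cis / coupling).

cis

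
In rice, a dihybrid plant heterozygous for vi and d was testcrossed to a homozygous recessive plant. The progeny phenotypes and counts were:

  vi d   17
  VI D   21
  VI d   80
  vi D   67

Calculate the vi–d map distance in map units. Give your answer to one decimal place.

20.5 map units

The two most frequent classes, VI d (80) and vi D (67), are the parental types, so the F1 was VI d / vi D.
The recombinant classes are VI D and vi d: 21 + 17 = 38.
Recombination frequency = 38/185 = 0.2054 ≈ 20.5%, i.e. 20.5 map units.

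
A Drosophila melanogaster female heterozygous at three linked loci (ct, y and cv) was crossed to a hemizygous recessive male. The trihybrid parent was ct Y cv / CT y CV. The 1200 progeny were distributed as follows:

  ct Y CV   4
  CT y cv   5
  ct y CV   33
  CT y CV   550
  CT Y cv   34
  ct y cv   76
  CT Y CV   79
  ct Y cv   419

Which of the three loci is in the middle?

The two rarest classes, ct Y CV and CT y cv, are the double crossovers. Comparing them with the parentals, only the cv allele has switched, so cv is the middle locus and the order is ct – cv – y.

cv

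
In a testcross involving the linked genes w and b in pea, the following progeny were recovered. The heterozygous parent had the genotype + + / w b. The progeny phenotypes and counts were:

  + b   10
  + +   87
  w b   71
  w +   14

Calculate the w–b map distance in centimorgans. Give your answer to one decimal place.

13.2 centimorgans

The recombinant classes are + b and w +: 10 + 14 = 24.
Recombination frequency = 24/182 = 0.1319 ≈ 13.2%, i.e. 13.2 centimorgans.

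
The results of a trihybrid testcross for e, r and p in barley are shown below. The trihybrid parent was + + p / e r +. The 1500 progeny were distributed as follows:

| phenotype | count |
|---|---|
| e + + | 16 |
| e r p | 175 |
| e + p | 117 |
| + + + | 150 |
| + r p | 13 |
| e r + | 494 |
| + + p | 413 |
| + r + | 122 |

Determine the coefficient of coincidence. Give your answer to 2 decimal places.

0.46

The two rarest classes, + r p and e + +, are the double crossovers. Comparing them with the parentals, only the r allele has switched, so r is the middle locus and the order is e – r – p.
e–r: (239 + 29)/1500 = 0.1787; r–p: (325 + 29)/1500 = 0.2360.
Expected DCO frequency = 0.1787 × 0.2360 ≈ 0.04217; observed = 29/1500 ≈ 0.01933.
Coefficient of coincidence = 0.01933/0.04217 ≈ 0.46.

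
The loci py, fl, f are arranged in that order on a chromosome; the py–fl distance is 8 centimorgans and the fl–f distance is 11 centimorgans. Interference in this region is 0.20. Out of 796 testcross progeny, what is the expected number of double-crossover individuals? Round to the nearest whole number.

Map distances give recombination frequencies of 0.080 and 0.110 for the two intervals.
With interference 0.20 (so coincidence = 0.80), expected double-crossover frequency = 0.080 × 0.110 × 0.80 = 0.00704.
Expected number = 0.00704 × 796 = 5.60 ≈ 6.

6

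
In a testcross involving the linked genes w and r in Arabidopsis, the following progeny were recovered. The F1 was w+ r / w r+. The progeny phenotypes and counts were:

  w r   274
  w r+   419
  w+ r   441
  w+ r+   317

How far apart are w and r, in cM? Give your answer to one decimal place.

40.7 cM

The recombinant classes are w+ r+ and w r: 317 + 274 = 591.
Recombination frequency = 591/1451 = 0.4073 ≈ 40.7%, i.e. 40.7 cM.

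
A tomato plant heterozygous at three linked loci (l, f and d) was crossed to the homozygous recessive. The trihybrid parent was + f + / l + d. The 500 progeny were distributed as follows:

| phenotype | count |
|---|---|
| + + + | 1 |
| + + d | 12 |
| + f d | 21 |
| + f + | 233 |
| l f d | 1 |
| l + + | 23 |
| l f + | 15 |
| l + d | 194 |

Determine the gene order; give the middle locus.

The two rarest classes, + + + and l f d, are the double crossovers. Comparing them with the parentals, only the f allele has switched, so f is the middle locus and the order is d – f – l.

f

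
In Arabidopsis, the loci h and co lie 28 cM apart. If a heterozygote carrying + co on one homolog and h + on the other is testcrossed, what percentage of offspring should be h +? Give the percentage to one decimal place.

A map distance of 28 cM corresponds to a recombination frequency of 0.280.
The F1 is + co / h +, so h + is a parental gamete class with expected frequency (1 − r)/2 = 0.720/2 = 0.3600.
That is 0.3600 = 36.0% of the progeny.

36.0%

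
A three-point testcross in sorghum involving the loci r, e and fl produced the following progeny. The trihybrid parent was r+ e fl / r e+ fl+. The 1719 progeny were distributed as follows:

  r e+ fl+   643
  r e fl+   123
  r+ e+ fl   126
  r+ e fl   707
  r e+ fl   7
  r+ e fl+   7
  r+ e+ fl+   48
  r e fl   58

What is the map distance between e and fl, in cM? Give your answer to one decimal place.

15.3 cM

The two rarest classes, r+ e fl+ and r e+ fl, are the double crossovers. Comparing them with the parentals, only the fl allele has switched, so fl is the middle locus and the order is e – fl – r.
Crossovers in the e–fl interval produce the single-crossover classes r+ e+ fl and r e fl+ (126 + 123 = 249) plus the double crossovers (14).
RF(e–fl) = (249 + 14) / 1719 = 263/1719 = 0.1530 → 15.3 cM.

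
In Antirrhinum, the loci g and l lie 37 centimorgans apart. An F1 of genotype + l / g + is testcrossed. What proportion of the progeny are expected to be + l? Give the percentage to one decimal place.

A map distance of 37 centimorgans corresponds to a recombination frequency of 0.370.
The F1 is + l / g +, so + l is a parental gamete class with expected frequency (1 − r)/2 = 0.630/2 = 0.3150.
That is 0.3150 = 31.5% of the progeny.

31.5%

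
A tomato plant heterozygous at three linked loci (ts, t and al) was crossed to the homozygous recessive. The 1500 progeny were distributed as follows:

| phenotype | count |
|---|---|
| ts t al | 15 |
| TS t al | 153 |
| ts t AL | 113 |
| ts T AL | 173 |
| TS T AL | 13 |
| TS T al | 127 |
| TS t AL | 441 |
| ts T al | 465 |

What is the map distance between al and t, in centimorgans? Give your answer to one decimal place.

The two most frequent reciprocal classes, TS t AL and ts T al, are the parental types, so the F1 was TS t AL / ts T al.
The two rarest classes, TS T AL and ts t al, are the double crossovers. Comparing them with the parentals, only the t allele has switched, so t is the middle locus and the order is ts – t – al.
Crossovers in the t–al interval produce the single-crossover classes TS t al and ts T AL (153 + 173 = 326) plus the double crossovers (28).
RF(t–al) = (326 + 28) / 1500 = 354/1500 = 0.2360 → 23.6 centimorgans.

23.6 centimorgans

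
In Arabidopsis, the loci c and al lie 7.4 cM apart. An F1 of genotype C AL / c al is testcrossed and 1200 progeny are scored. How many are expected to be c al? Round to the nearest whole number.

556

A map distance of 7.4 cM corresponds to a recombination frequency of 0.074.
The F1 is C AL / c al, so c al is a parental gamete class with expected frequency (1 − r)/2 = 0.926/2 = 0.4630.
Expected number = 0.4630 × 1200 = 555.60 ≈ 556.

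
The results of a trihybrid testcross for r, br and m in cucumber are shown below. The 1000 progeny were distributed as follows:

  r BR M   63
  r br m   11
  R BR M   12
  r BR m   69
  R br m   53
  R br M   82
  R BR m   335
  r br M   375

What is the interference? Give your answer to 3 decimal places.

0.049

The two most frequent reciprocal classes, R BR m and r br M, are the parental types, so the F1 was R BR m / r br M.
The two rarest classes, R BR M and r br m, are the double crossovers. Comparing them with the parentals, only the m allele has switched, so m is the middle locus and the order is br – m – r.
br–m: (116 + 23)/1000 = 0.1390; m–r: (151 + 23)/1000 = 0.1740.
Expected DCO frequency = 0.1390 × 0.1740 ≈ 0.02419; observed = 23/1000 ≈ 0.02300.
Coefficient of coincidence = 0.02300/0.02419 ≈ 0.951; interference = 1 − 0.951 = 0.049.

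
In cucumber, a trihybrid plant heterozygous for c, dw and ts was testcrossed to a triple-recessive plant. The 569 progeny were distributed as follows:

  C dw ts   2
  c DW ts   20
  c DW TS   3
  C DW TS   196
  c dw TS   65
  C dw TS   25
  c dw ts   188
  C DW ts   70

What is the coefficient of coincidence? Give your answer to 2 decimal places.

0.41

The two most frequent reciprocal classes, c dw ts and C DW TS, are the parental types, so the F1 was c dw ts / C DW TS.
The two rarest classes, C dw ts and c DW TS, are the double crossovers. Comparing them with the parentals, only the c allele has switched, so c is the middle locus and the order is ts – c – dw.
ts–c: (135 + 5)/569 = 0.2460; c–dw: (45 + 5)/569 = 0.0879.
Expected DCO frequency = 0.2460 × 0.0879 ≈ 0.02162; observed = 5/569 ≈ 0.00879.
Coefficient of coincidence = 0.00879/0.02162 ≈ 0.41.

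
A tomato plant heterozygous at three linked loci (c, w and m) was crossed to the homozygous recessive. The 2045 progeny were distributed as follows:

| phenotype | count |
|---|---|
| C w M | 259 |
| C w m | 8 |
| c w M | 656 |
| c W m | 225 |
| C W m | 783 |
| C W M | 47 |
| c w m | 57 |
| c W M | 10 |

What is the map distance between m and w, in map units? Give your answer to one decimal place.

6.0 map units

The two most frequent reciprocal classes, C W m and c w M, are the parental types, so the F1 was C W m / c w M.
The two rarest classes, C w m and c W M, are the double crossovers. Comparing them with the parentals, only the w allele has switched, so w is the middle locus and the order is m – w – c.
Crossovers in the m–w interval produce the single-crossover classes C W M and c w m (47 + 57 = 104) plus the double crossovers (18).
RF(m–w) = (104 + 18) / 2045 = 122/2045 = 0.0597 → 6.0 map units.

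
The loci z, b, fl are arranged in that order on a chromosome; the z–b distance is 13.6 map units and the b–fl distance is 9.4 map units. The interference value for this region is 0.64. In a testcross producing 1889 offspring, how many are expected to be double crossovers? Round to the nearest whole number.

Map distances give recombination frequencies of 0.136 and 0.094 for the two intervals.
With interference 0.64 (so coincidence = 0.36), expected double-crossover frequency = 0.136 × 0.094 × 0.36 = 0.00460.
Expected number = 0.00460 × 1889 = 8.69 ≈ 9.

9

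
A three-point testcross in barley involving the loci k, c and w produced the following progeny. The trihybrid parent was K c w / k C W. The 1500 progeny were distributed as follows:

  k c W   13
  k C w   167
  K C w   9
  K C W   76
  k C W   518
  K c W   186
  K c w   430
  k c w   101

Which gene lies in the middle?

The two rarest classes, K C w and k c W, are the double crossovers. Comparing them with the parentals, only the c allele has switched, so c is the middle locus and the order is k – c – w.

c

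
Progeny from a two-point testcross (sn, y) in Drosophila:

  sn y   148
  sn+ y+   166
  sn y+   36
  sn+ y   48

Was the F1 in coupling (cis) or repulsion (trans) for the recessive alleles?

cis

The two most frequent classes are sn+ y+ (166) and sn y (148); these are the parental (non-recombinant) types.
So the F1 carried sn+ y+ on one chromosome and sn y on the other — the recessive alleles are on the same chromosome (cis / coupling).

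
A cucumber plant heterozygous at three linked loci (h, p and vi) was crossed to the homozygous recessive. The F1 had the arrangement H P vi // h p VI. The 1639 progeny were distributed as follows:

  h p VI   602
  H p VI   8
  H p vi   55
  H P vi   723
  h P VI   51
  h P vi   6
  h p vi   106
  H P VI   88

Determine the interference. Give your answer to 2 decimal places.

0.08

The two rarest classes, h P vi and H p VI, are the double crossovers. Comparing them with the parentals, only the h allele has switched, so h is the middle locus and the order is vi – h – p.
vi–h: (194 + 14)/1639 = 0.1269; h–p: (106 + 14)/1639 = 0.0732.
Expected DCO frequency = 0.1269 × 0.0732 ≈ 0.00929; observed = 14/1639 ≈ 0.00854.
Coefficient of coincidence = 0.00854/0.00929 ≈ 0.92; interference = 1 − 0.92 = 0.08.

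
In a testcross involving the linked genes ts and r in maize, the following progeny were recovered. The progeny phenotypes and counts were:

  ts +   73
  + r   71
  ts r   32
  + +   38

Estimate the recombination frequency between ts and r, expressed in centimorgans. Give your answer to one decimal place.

32.7 centimorgans

The two most frequent classes, + r (71) and ts + (73), are the parental types, so the F1 was + r / ts +.
The recombinant classes are + + and ts r: 38 + 32 = 70.
Recombination frequency = 70/214 = 0.3271 ≈ 32.7%, i.e. 32.7 centimorgans.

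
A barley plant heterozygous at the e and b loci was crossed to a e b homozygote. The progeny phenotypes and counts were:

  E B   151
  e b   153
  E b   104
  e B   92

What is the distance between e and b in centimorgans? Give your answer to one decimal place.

The two most frequent classes, E B (151) and e b (153), are the parental types, so the F1 was E B / e b.
The recombinant classes are E b and e B: 104 + 92 = 196.
Recombination frequency = 196/500 = 0.3920 ≈ 39.2%, i.e. 39.2 centimorgans.

39.2 centimorgans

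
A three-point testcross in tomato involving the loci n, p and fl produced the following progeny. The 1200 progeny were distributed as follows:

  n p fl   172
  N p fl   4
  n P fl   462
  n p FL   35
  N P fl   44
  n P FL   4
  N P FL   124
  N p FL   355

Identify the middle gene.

The two most frequent reciprocal classes, n P fl and N p FL, are the parental types, so the F1 was n P fl / N p FL.
The two rarest classes, n P FL and N p fl, are the double crossovers. Comparing them with the parentals, only the fl allele has switched, so fl is the middle locus and the order is n – fl – p.

fl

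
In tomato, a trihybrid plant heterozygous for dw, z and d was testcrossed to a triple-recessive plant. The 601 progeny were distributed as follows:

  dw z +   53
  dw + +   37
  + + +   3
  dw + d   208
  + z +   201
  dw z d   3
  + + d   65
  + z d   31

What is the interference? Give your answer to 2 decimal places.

The two most frequent reciprocal classes, dw + d and + z +, are the parental types, so the F1 was dw + d / + z +.
The two rarest classes, dw z d and + + +, are the double crossovers. Comparing them with the parentals, only the z allele has switched, so z is the middle locus and the order is d – z – dw.
d–z: (68 + 6)/601 = 0.1231; z–dw: (118 + 6)/601 = 0.2063.
Expected DCO frequency = 0.1231 × 0.2063 ≈ 0.02540; observed = 6/601 ≈ 0.00998.
Coefficient of coincidence = 0.00998/0.02540 ≈ 0.39; interference = 1 − 0.39 = 0.61.

0.61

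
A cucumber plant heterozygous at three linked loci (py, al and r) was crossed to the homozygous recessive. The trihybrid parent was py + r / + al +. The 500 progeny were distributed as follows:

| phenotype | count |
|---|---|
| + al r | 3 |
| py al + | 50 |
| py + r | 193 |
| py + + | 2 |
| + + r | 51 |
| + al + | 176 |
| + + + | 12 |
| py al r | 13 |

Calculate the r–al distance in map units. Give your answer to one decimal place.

The two rarest classes, py + + and + al r, are the double crossovers. Comparing them with the parentals, only the r allele has switched, so r is the middle locus and the order is py – r – al.
Crossovers in the r–al interval produce the single-crossover classes py al r and + + + (13 + 12 = 25) plus the double crossovers (5).
RF(r–al) = (25 + 5) / 500 = 30/500 = 0.0600 → 6.0 map units.

6.0 map units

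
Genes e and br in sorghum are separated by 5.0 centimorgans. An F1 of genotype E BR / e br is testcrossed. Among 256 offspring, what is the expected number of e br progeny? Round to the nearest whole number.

A map distance of 5.0 centimorgans corresponds to a recombination frequency of 0.050.
The F1 is E BR / e br, so e br is a parental gamete class with expected frequency (1 − r)/2 = 0.950/2 = 0.4750.
Expected number = 0.4750 × 256 = 121.60 ≈ 122.

122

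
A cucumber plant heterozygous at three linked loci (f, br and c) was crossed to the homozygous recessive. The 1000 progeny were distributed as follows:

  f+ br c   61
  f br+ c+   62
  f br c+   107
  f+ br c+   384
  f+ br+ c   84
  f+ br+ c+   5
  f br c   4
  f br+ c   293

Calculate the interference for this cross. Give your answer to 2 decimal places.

The two most frequent reciprocal classes, f+ br c+ and f br+ c, are the parental types, so the F1 was f+ br c+ / f br+ c.
The two rarest classes, f+ br+ c+ and f br c, are the double crossovers. Comparing them with the parentals, only the br allele has switched, so br is the middle locus and the order is c – br – f.
c–br: (123 + 9)/1000 = 0.1320; br–f: (191 + 9)/1000 = 0.2000.
Expected DCO frequency = 0.1320 × 0.2000 ≈ 0.02640; observed = 9/1000 ≈ 0.00900.
Coefficient of coincidence = 0.00900/0.02640 ≈ 0.34; interference = 1 − 0.34 = 0.66.

0.66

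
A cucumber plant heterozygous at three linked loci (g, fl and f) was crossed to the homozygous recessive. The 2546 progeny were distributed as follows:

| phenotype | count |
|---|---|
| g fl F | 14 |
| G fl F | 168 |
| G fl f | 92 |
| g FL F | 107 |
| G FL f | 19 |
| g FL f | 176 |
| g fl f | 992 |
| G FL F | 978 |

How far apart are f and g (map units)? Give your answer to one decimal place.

9.1 map units

The two most frequent reciprocal classes, g fl f and G FL F, are the parental types, so the F1 was g fl f / G FL F.
The two rarest classes, g fl F and G FL f, are the double crossovers. Comparing them with the parentals, only the f allele has switched, so f is the middle locus and the order is g – f – fl.
Crossovers in the g–f interval produce the single-crossover classes G fl f and g FL F (92 + 107 = 199) plus the double crossovers (33).
RF(g–f) = (199 + 33) / 2546 = 232/2546 = 0.0911 → 9.1 map units.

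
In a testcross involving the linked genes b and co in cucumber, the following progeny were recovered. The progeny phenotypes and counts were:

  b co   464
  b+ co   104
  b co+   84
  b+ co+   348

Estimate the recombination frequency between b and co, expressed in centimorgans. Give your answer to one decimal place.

The two most frequent classes, b+ co+ (348) and b co (464), are the parental types, so the F1 was b+ co+ / b co.
The recombinant classes are b+ co and b co+: 104 + 84 = 188.
Recombination frequency = 188/1000 = 0.1880 ≈ 18.8%, i.e. 18.8 centimorgans.

18.8 centimorgans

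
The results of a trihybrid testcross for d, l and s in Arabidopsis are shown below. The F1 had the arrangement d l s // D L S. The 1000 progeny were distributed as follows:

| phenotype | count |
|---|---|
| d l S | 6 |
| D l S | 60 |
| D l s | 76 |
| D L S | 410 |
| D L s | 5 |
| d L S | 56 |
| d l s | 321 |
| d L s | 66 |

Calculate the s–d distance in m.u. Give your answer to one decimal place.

14.3 m.u.

The two rarest classes, d l S and D L s, are the double crossovers. Comparing them with the parentals, only the s allele has switched, so s is the middle locus and the order is d – s – l.
Crossovers in the d–s interval produce the single-crossover classes D l s and d L S (76 + 56 = 132) plus the double crossovers (11).
RF(d–s) = (132 + 11) / 1000 = 143/1000 = 0.1430 → 14.3 m.u.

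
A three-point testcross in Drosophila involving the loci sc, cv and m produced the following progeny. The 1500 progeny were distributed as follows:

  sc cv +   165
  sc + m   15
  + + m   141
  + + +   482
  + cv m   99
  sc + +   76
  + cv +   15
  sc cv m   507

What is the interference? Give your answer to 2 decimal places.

The two most frequent reciprocal classes, + + + and sc cv m, are the parental types, so the F1 was + + + / sc cv m.
The two rarest classes, + cv + and sc + m, are the double crossovers. Comparing them with the parentals, only the cv allele has switched, so cv is the middle locus and the order is sc – cv – m.
sc–cv: (175 + 30)/1500 = 0.1367; cv–m: (306 + 30)/1500 = 0.2240.
Expected DCO frequency = 0.1367 × 0.2240 ≈ 0.03062; observed = 30/1500 ≈ 0.02000.
Coefficient of coincidence = 0.02000/0.03062 ≈ 0.65; interference = 1 − 0.65 = 0.35.

0.35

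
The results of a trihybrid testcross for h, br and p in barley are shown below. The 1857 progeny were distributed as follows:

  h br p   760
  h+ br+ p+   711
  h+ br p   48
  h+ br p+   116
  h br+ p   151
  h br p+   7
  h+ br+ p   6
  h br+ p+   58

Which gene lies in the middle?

p

The two most frequent reciprocal classes, h+ br+ p+ and h br p, are the parental types, so the F1 was h+ br+ p+ / h br p.
The two rarest classes, h+ br+ p and h br p+, are the double crossovers. Comparing them with the parentals, only the p allele has switched, so p is the middle locus and the order is h – p – br.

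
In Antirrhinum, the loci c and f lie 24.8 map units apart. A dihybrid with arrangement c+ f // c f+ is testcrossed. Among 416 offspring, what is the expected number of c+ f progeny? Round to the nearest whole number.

156

A map distance of 24.8 map units corresponds to a recombination frequency of 0.248.
The F1 is c+ f / c f+, so c+ f is a parental gamete class with expected frequency (1 − r)/2 = 0.752/2 = 0.3760.
Expected number = 0.3760 × 416 = 156.42 ≈ 156.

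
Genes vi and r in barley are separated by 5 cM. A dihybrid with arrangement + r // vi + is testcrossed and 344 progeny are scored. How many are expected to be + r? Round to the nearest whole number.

163

A map distance of 5 cM corresponds to a recombination frequency of 0.050.
The F1 is + r / vi +, so + r is a parental gamete class with expected frequency (1 − r)/2 = 0.950/2 = 0.4750.
Expected number = 0.4750 × 344 = 163.40 ≈ 163.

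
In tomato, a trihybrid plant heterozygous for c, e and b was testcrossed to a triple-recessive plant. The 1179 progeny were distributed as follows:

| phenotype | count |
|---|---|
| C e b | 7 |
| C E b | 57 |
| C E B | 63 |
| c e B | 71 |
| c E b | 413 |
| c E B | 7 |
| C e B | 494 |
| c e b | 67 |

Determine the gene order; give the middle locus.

b

The two most frequent reciprocal classes, C e B and c E b, are the parental types, so the F1 was C e B / c E b.
The two rarest classes, C e b and c E B, are the double crossovers. Comparing them with the parentals, only the b allele has switched, so b is the middle locus and the order is e – b – c.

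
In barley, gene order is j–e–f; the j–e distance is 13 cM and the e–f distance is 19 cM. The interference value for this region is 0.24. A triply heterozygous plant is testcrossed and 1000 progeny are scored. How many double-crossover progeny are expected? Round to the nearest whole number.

19

Map distances give recombination frequencies of 0.130 and 0.190 for the two intervals.
With interference 0.24 (so coincidence = 0.76), expected double-crossover frequency = 0.130 × 0.190 × 0.76 = 0.01877.
Expected number = 0.01877 × 1000 = 18.77 ≈ 19.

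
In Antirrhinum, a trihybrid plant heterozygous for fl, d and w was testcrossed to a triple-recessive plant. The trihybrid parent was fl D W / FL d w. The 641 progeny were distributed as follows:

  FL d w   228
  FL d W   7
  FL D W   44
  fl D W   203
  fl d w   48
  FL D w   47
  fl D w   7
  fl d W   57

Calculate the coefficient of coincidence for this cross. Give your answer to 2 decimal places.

The two rarest classes, fl D w and FL d W, are the double crossovers. Comparing them with the parentals, only the w allele has switched, so w is the middle locus and the order is fl – w – d.
fl–w: (92 + 14)/641 = 0.1654; w–d: (104 + 14)/641 = 0.1841.
Expected DCO frequency = 0.1654 × 0.1841 ≈ 0.03045; observed = 14/641 ≈ 0.02184.
Coefficient of coincidence = 0.02184/0.03045 ≈ 0.72.

0.72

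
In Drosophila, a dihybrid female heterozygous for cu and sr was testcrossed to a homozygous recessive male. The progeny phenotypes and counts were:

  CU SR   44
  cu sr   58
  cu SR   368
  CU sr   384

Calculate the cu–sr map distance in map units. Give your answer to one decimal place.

The two most frequent classes, CU sr (384) and cu SR (368), are the parental types, so the F1 was CU sr / cu SR.
The recombinant classes are CU SR and cu sr: 44 + 58 = 102.
Recombination frequency = 102/854 = 0.1194 ≈ 11.9%, i.e. 11.9 map units.

11.9 map units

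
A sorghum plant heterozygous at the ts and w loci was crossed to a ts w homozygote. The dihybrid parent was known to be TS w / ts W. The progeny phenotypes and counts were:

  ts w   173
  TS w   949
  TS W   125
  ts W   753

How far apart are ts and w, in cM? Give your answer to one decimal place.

14.9 cM

The recombinant classes are TS W and ts w: 125 + 173 = 298.
Recombination frequency = 298/2000 = 0.1490 ≈ 14.9%, i.e. 14.9 cM.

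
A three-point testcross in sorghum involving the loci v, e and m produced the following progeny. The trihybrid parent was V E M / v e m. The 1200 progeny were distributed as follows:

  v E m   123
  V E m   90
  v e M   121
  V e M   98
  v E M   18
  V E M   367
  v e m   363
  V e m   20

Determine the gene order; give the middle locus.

v

The two rarest classes, v E M and V e m, are the double crossovers. Comparing them with the parentals, only the v allele has switched, so v is the middle locus and the order is m – v – e.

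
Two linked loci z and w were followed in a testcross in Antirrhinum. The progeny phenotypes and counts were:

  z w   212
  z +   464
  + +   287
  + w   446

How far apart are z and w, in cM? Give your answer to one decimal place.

35.4 cM

The two most frequent classes, + w (446) and z + (464), are the parental types, so the F1 was + w / z +.
The recombinant classes are + + and z w: 287 + 212 = 499.
Recombination frequency = 499/1409 = 0.3542 ≈ 35.4%, i.e. 35.4 cM.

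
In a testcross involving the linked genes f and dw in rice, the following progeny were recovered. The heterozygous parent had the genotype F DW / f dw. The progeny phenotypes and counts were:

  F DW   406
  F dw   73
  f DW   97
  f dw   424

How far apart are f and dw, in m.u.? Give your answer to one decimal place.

17.0 m.u.

The recombinant classes are F dw and f DW: 73 + 97 = 170.
Recombination frequency = 170/1000 = 0.1700 ≈ 17.0%, i.e. 17.0 m.u.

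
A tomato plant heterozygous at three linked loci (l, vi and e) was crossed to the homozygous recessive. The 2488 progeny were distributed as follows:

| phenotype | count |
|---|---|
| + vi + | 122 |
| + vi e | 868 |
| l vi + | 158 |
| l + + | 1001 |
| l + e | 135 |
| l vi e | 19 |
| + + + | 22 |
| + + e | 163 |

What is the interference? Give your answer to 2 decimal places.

0.05

The two most frequent reciprocal classes, + vi e and l + +, are the parental types, so the F1 was + vi e / l + +.
The two rarest classes, l vi e and + + +, are the double crossovers. Comparing them with the parentals, only the l allele has switched, so l is the middle locus and the order is vi – l – e.
vi–l: (321 + 41)/2488 = 0.1455; l–e: (257 + 41)/2488 = 0.1198.
Expected DCO frequency = 0.1455 × 0.1198 ≈ 0.01743; observed = 41/2488 ≈ 0.01648.
Coefficient of coincidence = 0.01648/0.01743 ≈ 0.95; interference = 1 − 0.95 = 0.05.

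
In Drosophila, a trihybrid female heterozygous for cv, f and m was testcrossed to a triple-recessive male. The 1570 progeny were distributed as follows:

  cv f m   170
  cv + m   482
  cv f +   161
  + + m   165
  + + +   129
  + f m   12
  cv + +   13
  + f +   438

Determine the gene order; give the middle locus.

The two most frequent reciprocal classes, cv + m and + f +, are the parental types, so the F1 was cv + m / + f +.
The two rarest classes, cv + + and + f m, are the double crossovers. Comparing them with the parentals, only the m allele has switched, so m is the middle locus and the order is cv – m – f.

m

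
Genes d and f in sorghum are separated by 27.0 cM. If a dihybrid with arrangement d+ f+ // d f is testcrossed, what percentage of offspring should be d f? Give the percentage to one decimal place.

A map distance of 27.0 cM corresponds to a recombination frequency of 0.270.
The F1 is d+ f+ / d f, so d f is a parental gamete class with expected frequency (1 − r)/2 = 0.730/2 = 0.3650.
That is 0.3650 = 36.5% of the progeny.

36.5%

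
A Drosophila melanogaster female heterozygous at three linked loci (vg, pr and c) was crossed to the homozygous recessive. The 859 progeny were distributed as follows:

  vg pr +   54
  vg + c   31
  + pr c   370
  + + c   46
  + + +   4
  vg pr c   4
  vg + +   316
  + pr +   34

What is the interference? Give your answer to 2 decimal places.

0.13

The two most frequent reciprocal classes, vg + + and + pr c, are the parental types, so the F1 was vg + + / + pr c.
The two rarest classes, + + + and vg pr c, are the double crossovers. Comparing them with the parentals, only the vg allele has switched, so vg is the middle locus and the order is pr – vg – c.
pr–vg: (100 + 8)/859 = 0.1257; vg–c: (65 + 8)/859 = 0.0850.
Expected DCO frequency = 0.1257 × 0.0850 ≈ 0.01068; observed = 8/859 ≈ 0.00931.
Coefficient of coincidence = 0.00931/0.01068 ≈ 0.87; interference = 1 − 0.87 = 0.13.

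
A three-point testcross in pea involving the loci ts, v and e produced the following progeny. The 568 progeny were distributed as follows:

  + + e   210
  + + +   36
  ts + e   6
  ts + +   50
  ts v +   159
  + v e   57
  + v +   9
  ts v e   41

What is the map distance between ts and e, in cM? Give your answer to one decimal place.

16.2 cM

The two most frequent reciprocal classes, ts v + and + + e, are the parental types, so the F1 was ts v + / + + e.
The two rarest classes, + v + and ts + e, are the double crossovers. Comparing them with the parentals, only the ts allele has switched, so ts is the middle locus and the order is v – ts – e.
Crossovers in the ts–e interval produce the single-crossover classes ts v e and + + + (41 + 36 = 77) plus the double crossovers (15).
RF(ts–e) = (77 + 15) / 568 = 92/568 = 0.1620 → 16.2 cM.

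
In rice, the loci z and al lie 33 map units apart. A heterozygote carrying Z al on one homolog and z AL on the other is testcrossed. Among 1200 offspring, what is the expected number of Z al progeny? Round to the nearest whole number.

402

A map distance of 33 map units corresponds to a recombination frequency of 0.330.
The F1 is Z al / z AL, so Z al is a parental gamete class with expected frequency (1 − r)/2 = 0.670/2 = 0.3350.
Expected number = 0.3350 × 1200 = 402.00 ≈ 402.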